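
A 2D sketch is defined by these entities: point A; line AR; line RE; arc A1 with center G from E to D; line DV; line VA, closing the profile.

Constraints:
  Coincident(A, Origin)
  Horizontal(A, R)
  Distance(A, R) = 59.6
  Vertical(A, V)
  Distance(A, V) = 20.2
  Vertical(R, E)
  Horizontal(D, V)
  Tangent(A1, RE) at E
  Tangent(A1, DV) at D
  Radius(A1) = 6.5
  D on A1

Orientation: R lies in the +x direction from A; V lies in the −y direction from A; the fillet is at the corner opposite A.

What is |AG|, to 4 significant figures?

54.84

A is at the origin; A and R share the same y with |AR| = 59.6 and R on the +x side, so R = (59.60, 0.000). AV is vertical with |AV| = 20.2 and V on the −y side, so V = (0.000, -20.20). The virtual corner opposite A is at (59.60, -20.20). Tangency of A1 to RE means the radius GE is perpendicular to RE and tangency of A1 to DV means the radius GD is perpendicular to DV, with radius 6.5, so the center G sits 6.5 in from both sides at G = (53.10, -13.70). Then |AG| = |G − A| = 54.84.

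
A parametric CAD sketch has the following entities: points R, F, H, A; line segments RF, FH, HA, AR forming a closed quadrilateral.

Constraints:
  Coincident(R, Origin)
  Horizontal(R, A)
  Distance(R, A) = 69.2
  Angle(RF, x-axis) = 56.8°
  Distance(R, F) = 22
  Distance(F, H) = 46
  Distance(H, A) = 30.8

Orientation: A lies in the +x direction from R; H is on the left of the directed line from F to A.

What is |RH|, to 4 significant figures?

63.60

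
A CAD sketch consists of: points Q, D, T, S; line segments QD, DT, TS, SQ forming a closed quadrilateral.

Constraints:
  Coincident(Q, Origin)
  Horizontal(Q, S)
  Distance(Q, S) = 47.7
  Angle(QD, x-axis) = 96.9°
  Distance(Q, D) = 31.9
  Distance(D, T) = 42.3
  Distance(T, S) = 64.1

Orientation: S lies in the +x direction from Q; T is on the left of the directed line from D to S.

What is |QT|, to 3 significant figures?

66.4

Checks: |DT| = 42.30 ✓; |TS| = 64.10 ✓.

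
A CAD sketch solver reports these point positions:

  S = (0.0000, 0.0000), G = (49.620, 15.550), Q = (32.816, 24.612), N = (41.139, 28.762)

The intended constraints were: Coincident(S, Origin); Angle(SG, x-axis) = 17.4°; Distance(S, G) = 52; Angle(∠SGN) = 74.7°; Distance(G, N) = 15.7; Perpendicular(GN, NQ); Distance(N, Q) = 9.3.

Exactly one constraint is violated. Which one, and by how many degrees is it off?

Perpendicular(GN, NQ) — off by 6.20°.

S = (0.00, 0.00) ✓; SG at 17.40° ✓; |SG| = 52.00 ✓; ∠SGN = 74.70° ✓; |GN| = 15.70 ✓; ∠(GN, NQ) = 83.80° ✗; |NQ| = 9.300 ✓.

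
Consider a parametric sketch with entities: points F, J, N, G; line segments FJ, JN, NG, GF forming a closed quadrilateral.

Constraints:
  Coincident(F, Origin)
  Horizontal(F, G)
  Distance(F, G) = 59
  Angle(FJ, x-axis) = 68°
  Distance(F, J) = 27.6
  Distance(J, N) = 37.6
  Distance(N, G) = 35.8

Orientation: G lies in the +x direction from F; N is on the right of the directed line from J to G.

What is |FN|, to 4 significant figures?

26.12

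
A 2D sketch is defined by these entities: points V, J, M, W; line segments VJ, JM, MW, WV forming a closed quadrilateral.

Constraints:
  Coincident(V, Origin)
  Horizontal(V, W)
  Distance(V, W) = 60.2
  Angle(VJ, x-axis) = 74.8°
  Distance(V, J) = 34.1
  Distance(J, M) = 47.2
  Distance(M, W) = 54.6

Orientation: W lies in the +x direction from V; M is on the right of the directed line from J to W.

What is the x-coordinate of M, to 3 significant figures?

7.50

V is at the origin; VW is horizontal with |VW| = 60.2 and W in +x, so W = (60.2, 0). VJ runs at 74.8° with |VJ| = 34.1, so J = (8.94, 32.9). M is determined by |JM| = 47.2 and |MW| = 54.6 together: it lies at the intersection of circle(J, 47.2) and circle(W, 54.6). With |JW| = 60.9, the foot of the radical line on JW is 24.3 from J and the perpendicular offset is √(47.2² − 24.3²) = 40.5. Taking the right-of-JW solution: M = (7.50, -14.3).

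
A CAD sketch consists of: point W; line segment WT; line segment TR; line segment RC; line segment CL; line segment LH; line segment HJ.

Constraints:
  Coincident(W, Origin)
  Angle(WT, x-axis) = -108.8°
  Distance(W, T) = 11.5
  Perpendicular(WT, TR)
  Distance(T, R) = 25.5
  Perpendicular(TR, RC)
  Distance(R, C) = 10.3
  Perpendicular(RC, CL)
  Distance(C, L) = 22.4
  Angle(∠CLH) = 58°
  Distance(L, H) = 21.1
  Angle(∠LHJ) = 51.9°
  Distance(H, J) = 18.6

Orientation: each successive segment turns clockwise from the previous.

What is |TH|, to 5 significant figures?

16.175

W is at the origin; WT runs at -108.8° with length 11.5, so T = (-3.7061, -10.886). WT is perpendicular to TR, so TR runs at 161.20°; with |TR| = 25.5, R = (-27.846, -2.6687). The perpendicularity gives RC at right angles to TR, so RC runs at 71.200°; with |RC| = 10.3, C = (-24.526, 7.0818). The perpendicularity gives CL at right angles to RC, so CL runs at -18.800°; with |CL| = 22.4, L = (-3.3213, -0.13696). ∠CLH = 58.0° gives LH at -140.80° from the x-axis; with |LH| = 21.1, H = (-19.673, -13.473). Then |TH| = |H − T| = 16.175.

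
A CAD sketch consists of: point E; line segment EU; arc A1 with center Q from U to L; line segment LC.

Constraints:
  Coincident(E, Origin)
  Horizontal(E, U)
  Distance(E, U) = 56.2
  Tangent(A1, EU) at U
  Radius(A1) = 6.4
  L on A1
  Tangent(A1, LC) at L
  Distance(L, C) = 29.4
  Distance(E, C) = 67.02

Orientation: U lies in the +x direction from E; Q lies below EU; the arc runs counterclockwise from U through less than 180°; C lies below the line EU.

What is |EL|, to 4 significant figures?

50.55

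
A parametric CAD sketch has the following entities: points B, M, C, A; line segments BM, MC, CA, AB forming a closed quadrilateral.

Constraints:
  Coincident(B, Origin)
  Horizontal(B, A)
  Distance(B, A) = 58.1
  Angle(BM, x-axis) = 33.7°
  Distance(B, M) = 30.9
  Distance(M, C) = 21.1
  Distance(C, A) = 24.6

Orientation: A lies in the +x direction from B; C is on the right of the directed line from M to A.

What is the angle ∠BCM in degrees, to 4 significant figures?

63.87°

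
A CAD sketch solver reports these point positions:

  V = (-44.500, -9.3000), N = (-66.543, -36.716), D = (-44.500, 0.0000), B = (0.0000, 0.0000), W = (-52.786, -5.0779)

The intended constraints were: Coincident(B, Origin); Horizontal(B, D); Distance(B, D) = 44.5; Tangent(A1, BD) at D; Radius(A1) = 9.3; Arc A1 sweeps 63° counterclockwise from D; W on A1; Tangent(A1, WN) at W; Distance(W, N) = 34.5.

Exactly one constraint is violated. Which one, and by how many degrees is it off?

Tangent(A1, WN) at W — off by 3.50°.

B = (0.00, 0.00) ✓; B.y = 0.00, D.y = 0.00 ✓; |BD| = 44.50 ✓; ∠(VD, DB) = 90.00° ✓; |VD| = 9.300 ✓; bearing(V→W) − bearing(V→D) = 63.00° ✓; |VW| = 9.300 ✓; ∠(VW, WN) = 86.50° ✗; |WN| = 34.50 ✓.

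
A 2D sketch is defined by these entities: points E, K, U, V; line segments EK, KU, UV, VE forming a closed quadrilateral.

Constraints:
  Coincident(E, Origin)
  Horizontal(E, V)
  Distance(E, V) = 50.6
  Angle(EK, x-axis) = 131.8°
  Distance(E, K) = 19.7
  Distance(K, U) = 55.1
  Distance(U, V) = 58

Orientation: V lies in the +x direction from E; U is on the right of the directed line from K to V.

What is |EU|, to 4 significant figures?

37.48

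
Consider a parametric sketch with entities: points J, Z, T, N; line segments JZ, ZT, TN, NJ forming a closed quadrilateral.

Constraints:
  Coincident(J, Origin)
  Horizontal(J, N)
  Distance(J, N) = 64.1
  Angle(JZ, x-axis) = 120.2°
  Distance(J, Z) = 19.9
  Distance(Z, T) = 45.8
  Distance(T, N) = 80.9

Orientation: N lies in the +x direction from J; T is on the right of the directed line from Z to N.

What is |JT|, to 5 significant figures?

30.833

J is at the origin; JN is horizontal with |JN| = 64.1 and N in +x, so N = (64.1, 0). JZ runs at 120.2° with |JZ| = 19.9, so Z = (-10.010, 17.199). T is determined by |ZT| = 45.8 and |TN| = 80.9 together: it lies at the intersection of circle(Z, 45.8) and circle(N, 80.9). With |ZN| = 76.080, the foot of the radical line on ZN is 8.8128 from Z and the perpendicular offset is √(45.8² − 8.8128²) = 44.944. Taking the right-of-ZN solution: T = (-11.586, -28.574).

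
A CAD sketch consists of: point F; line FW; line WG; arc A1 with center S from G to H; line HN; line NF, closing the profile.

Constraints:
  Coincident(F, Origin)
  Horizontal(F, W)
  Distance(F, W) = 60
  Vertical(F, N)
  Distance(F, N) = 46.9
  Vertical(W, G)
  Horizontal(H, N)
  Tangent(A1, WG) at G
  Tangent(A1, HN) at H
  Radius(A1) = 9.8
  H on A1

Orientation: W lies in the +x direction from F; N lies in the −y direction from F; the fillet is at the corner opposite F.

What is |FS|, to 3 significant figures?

62.4

F is at the origin; FW is horizontal with |FW| = 60.0 and W on the +x side, so W = (60.0, 0.00). FN is vertical with |FN| = 46.9 and N on the −y side, so N = (0.00, -46.9). The virtual corner opposite F is at (60.0, -46.9). Since A1 is tangent to WG there, SG ⟂ WG and the tangent condition forces SH to be normal to HN, with radius 9.8, so the center S sits 9.8 in from both sides at S = (50.2, -37.1). Then |FS| = |S − F| = 62.4.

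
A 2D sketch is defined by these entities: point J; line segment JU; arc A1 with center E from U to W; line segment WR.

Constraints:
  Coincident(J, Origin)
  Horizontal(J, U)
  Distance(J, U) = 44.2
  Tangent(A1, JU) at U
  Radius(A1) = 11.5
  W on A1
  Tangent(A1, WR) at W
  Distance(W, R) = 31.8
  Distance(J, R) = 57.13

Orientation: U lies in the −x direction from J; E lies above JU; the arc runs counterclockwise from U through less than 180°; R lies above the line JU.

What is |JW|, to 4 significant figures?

35.13

J is at the origin; J and U share the same y with |JU| = 44.2 and U on the −x side, so U = (-44.20, 0.000). The tangent condition forces EU to be normal to JU, so E = U + (0, 11.5) = (-44.20, 11.50). Since EW ⟂ WR (tangency), |ER| = √(11.5² + 31.8²) = 33.82 regardless of where W sits on A1. So R lies on both circle(J, 57.13) and circle(E, 33.82); the above-JU intersection is R = (-36.05, 44.32). W is the foot of the tangent from R: W = (-32.76, 12.69).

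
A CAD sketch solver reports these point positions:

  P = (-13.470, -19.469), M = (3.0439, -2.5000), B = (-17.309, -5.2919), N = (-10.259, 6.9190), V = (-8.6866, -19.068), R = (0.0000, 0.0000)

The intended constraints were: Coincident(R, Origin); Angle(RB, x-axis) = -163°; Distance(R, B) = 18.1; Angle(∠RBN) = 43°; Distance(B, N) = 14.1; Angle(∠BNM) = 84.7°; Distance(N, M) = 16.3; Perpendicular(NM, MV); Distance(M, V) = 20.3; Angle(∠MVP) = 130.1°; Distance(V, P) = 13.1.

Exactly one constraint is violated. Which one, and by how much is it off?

Distance(V, P) = 13.1 — off by 8.30.

R = (0.00, 0.00) ✓; RB at -163.0° ✓; |RB| = 18.10 ✓; ∠RBN = 43.00° ✓; |BN| = 14.10 ✓; ∠BNM = 84.70° ✓; |NM| = 16.30 ✓; ∠(NM, MV) = 90.00° ✓; |MV| = 20.30 ✓; ∠MVP = 130.1° ✓; |VP| = 4.800 ✗.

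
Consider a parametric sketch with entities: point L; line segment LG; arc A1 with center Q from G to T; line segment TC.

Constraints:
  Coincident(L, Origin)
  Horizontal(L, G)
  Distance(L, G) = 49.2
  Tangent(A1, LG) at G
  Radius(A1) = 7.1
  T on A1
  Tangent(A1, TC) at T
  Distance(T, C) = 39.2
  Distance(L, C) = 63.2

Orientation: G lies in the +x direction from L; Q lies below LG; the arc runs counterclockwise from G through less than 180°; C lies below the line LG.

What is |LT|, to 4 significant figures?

42.72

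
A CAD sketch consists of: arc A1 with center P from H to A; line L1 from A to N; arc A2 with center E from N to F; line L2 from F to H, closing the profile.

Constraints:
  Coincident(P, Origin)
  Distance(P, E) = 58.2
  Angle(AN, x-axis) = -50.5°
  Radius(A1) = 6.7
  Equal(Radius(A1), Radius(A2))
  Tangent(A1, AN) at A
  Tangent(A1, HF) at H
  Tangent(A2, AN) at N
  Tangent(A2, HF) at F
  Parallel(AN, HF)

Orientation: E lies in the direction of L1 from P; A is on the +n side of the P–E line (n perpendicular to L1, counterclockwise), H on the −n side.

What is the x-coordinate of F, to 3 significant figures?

31.8

The slot axis is L1's direction at -50.5°, so u = (cos -50.5°, sin -50.5°) = (0.636, -0.772) and n = (−sin -50.5°, cos -50.5°) = (0.772, 0.636). P is at the origin and E lies 58.2 along u from P, so E = 58.2·u = (37.0, -44.9). Tangency of A1 to both parallel lines with radius 6.7 puts A and H at P ± 6.7·n: A = (5.17, 4.26), H = (-5.17, -4.26). Equal radii place N and F the same way about E: N = E + 6.7·n = (42.2, -40.6), F = E − 6.7·n = (31.8, -49.2). So F.x = 31.8.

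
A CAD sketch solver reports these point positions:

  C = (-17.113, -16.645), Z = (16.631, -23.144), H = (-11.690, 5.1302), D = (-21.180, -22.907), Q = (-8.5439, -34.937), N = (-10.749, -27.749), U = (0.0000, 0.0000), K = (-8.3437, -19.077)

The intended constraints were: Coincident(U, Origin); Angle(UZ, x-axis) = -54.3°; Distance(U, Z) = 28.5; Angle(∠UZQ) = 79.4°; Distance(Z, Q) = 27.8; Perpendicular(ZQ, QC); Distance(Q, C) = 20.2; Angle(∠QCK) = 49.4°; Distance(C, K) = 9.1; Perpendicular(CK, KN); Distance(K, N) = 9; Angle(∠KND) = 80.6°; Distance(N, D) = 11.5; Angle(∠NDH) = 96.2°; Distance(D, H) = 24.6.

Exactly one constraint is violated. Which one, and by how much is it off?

Distance(D, H) = 24.6 — off by 5.00.

U = (0.00, 0.00) ✓; UZ at -54.30° ✓; |UZ| = 28.50 ✓; ∠UZQ = 79.40° ✓; |ZQ| = 27.80 ✓; ∠(ZQ, QC) = 90.00° ✓; |QC| = 20.20 ✓; ∠QCK = 49.40° ✓; |CK| = 9.100 ✓; ∠(CK, KN) = 90.00° ✓; |KN| = 8.999 ✓; ∠KND = 80.60° ✓; |ND| = 11.50 ✓; ∠NDH = 96.20° ✓; |DH| = 29.60 ✗.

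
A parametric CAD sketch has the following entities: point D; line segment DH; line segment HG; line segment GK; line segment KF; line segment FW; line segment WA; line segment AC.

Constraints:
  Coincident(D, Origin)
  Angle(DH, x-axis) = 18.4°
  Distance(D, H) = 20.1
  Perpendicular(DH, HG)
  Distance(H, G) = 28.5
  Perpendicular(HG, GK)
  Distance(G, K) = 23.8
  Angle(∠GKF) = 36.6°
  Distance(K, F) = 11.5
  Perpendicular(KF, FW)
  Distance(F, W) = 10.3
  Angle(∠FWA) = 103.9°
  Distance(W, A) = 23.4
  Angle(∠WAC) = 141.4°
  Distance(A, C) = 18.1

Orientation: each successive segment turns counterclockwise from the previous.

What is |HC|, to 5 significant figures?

65.998

D is at the origin; DH runs at 18.4° with length 20.1, so H = (19.072, 6.3445). DH ⟂ HG, so HG runs at 108.40°; with |HG| = 28.5, G = (10.076, 33.388). HG is perpendicular to GK, so GK runs at -161.60°; with |GK| = 23.8, K = (-12.507, 25.875). ∠GKF = 36.6° gives KF at -18.200° from the x-axis; with |KF| = 11.5, F = (-1.5822, 22.283). KF is perpendicular to FW, so FW runs at 71.800°; with |FW| = 10.3, W = (1.6349, 32.068). ∠FWA = 103.9° gives WA at 147.90° from the x-axis; with |WA| = 23.4, A = (-18.188, 44.503). ∠WAC = 141.4° gives AC at -173.50° from the x-axis; with |AC| = 18.1, C = (-36.171, 42.454). Then |HC| = |C − H| = 65.998.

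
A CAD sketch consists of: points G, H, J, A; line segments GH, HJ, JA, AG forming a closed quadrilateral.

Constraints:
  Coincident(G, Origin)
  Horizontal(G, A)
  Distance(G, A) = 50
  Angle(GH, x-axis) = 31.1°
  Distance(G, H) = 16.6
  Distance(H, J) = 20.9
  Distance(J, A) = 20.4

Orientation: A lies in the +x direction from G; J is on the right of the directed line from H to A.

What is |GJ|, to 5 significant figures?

30.590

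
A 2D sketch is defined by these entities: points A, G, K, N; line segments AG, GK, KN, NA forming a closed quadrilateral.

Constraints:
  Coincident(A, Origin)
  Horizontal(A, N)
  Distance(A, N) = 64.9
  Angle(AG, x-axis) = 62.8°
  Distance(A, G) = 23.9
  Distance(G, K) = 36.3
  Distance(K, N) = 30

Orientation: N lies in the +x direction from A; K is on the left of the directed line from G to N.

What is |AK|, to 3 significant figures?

52.9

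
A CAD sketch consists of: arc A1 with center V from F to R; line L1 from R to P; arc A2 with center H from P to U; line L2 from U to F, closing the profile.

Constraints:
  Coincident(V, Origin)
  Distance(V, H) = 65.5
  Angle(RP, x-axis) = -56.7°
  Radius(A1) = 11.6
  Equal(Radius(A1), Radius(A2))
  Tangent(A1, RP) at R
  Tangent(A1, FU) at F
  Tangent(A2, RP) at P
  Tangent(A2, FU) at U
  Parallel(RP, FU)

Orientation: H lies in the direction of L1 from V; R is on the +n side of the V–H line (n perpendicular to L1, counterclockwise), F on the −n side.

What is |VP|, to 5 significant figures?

66.519

The slot axis is L1's direction at -56.7°, so u = (cos -56.7°, sin -56.7°) = (0.54902, -0.83581) and n = (−sin -56.7°, cos -56.7°) = (0.83581, 0.54902). V is at the origin and H lies 65.5 along u from V, so H = 65.5·u = (35.961, -54.745). Tangency of A1 to both parallel lines with radius 11.6 puts R and F at V ± 11.6·n: R = (9.6954, 6.3687), F = (-9.6954, -6.3687). Equal radii place P and U the same way about H: P = H + 11.6·n = (45.656, -48.377), U = H − 11.6·n = (26.266, -61.114). Then |VP| = |P − V| = 66.519.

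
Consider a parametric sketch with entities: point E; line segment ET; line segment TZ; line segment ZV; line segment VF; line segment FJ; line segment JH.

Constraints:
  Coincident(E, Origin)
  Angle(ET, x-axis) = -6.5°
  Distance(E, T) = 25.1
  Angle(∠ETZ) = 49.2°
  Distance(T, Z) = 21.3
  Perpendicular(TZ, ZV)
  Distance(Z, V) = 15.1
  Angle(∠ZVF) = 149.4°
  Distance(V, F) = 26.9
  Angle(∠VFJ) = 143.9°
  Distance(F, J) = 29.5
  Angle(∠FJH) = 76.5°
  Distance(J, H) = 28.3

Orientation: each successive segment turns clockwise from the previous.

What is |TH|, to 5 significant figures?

32.806

E is at the origin; ET runs at -6.5° with length 25.1, so T = (24.939, -2.8414). ∠ETZ = 49.2° gives TZ at -137.30° from the x-axis; with |TZ| = 21.3, Z = (9.2850, -17.286). TZ is perpendicular to ZV, so ZV runs at 132.70°; with |ZV| = 15.1, V = (-0.95524, -6.1890). ∠ZVF = 149.4° gives VF at 102.10° from the x-axis; with |VF| = 26.9, F = (-6.5940, 20.113). ∠VFJ = 143.9° gives FJ at 66.000° from the x-axis; with |FJ| = 29.5, J = (5.4048, 47.063). ∠FJH = 76.5° gives JH at -37.500° from the x-axis; with |JH| = 28.3, H = (27.857, 29.835). Then |TH| = |H − T| = 32.806.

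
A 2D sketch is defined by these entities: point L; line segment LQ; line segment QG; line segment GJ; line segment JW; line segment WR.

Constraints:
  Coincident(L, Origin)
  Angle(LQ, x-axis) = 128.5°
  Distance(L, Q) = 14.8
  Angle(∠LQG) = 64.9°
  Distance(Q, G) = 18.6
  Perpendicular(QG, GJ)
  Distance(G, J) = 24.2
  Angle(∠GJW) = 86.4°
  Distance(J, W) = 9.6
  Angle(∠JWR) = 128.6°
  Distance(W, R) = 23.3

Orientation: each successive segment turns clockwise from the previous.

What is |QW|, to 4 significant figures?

25.26

L is at the origin; LQ runs at 128.5° with length 14.8, so Q = (-9.213, 11.58). ∠LQG = 64.9° gives QG at 13.40° from the x-axis; with |QG| = 18.6, G = (8.880, 15.89). The perpendicularity gives GJ at right angles to QG, so GJ runs at -76.60°; with |GJ| = 24.2, J = (14.49, -7.648). ∠GJW = 86.4° gives JW at -170.2° from the x-axis; with |JW| = 9.6, W = (5.029, -9.282). Then |QW| = |W − Q| = 25.26.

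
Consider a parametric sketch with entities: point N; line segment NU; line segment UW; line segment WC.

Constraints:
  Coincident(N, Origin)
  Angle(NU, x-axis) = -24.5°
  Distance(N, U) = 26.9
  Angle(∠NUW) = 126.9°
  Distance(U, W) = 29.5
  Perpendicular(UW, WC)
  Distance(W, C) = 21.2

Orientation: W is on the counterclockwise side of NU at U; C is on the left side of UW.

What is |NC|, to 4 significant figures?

45.65

N is at the origin; NU runs at -24.5° with length 26.9, so U = 26.9·(cos -24.5°, sin -24.5°) = (24.48, -11.16). ∠NUW = 126.9°, so UW runs at -24.5° + (180° − 126.9°) = 28.60° from the x-axis; with |UW| = 29.5, W = U + 29.5·(cos 28.60°, sin 28.60°) = (50.38, 2.966). The perpendicularity gives WC at right angles to UW; with |WC| = 21.2 on the left of UW, C = W + 21.2·(-0.4787, 0.8780) = (40.23, 21.58). Then |NC| = |C − N| = 45.65.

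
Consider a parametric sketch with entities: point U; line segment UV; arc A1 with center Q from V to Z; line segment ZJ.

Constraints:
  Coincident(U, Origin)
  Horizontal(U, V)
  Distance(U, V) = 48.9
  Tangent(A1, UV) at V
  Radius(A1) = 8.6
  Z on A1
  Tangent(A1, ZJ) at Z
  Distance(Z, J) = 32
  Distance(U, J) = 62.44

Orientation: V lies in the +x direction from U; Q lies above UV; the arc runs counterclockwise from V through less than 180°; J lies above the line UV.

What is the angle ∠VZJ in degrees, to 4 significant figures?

125.4°

Checks: |QZ| = 8.600 ✓; ∠(QZ, ZJ) = 90.00° ✓; |ZJ| = 32.00 ✓; |UJ| = 62.44 ✓.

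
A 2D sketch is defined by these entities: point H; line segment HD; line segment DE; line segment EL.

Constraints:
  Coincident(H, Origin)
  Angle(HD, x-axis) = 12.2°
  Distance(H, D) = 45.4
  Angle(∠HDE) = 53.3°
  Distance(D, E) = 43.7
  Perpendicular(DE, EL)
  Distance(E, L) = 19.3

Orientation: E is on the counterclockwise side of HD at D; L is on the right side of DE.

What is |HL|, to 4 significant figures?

58.11

∠HDE = 53.3°, so DE runs at 12.2° + (180° − 53.3°) = 138.9° from the x-axis; with |DE| = 43.7, E = D + 43.7·(cos 138.9°, sin 138.9°) = (11.44, 38.32). The perpendicularity gives EL at right angles to DE; with |EL| = 19.3 on the right of DE, L = E + 19.3·(0.6574, 0.7536) = (24.13, 52.87). Then |HL| = |L − H| = 58.11.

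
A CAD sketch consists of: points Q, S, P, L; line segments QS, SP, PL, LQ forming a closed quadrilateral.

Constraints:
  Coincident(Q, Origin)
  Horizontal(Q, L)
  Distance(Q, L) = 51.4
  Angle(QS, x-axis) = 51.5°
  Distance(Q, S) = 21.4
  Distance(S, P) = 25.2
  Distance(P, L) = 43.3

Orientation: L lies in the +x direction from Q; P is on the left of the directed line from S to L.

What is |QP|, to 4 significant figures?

46.60

Checks: |SP| = 25.20 ✓; |PL| = 43.30 ✓.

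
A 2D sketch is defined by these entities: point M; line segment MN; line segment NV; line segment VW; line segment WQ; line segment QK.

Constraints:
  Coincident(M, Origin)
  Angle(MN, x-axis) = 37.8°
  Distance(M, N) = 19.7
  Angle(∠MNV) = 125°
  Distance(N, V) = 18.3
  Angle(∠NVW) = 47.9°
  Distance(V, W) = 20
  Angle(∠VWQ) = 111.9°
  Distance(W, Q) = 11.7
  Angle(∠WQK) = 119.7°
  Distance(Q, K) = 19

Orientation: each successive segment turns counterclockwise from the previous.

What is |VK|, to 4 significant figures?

28.65

M is at the origin; MN runs at 37.8° with length 19.7, so N = (15.57, 12.07). ∠MNV = 125.0° gives NV at 92.80° from the x-axis; with |NV| = 18.3, V = (14.67, 30.35). ∠NVW = 47.9° gives VW at -135.1° from the x-axis; with |VW| = 20.0, W = (0.5053, 16.23). ∠VWQ = 111.9° gives WQ at -67.00° from the x-axis; with |WQ| = 11.7, Q = (5.077, 5.465). ∠WQK = 119.7° gives QK at -6.700° from the x-axis; with |QK| = 19.0, K = (23.95, 3.248). Then |VK| = |K − V| = 28.65.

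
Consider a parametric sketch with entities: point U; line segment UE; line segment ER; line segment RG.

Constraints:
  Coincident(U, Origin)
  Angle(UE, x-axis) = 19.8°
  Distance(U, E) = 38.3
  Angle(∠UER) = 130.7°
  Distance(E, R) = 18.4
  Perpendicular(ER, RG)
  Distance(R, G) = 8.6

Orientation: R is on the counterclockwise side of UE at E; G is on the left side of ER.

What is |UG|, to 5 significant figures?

47.949

∠UER = 130.7°, so ER runs at 19.8° + (180° − 130.7°) = 69.100° from the x-axis; with |ER| = 18.4, R = E + 18.4·(cos 69.100°, sin 69.100°) = (42.600, 30.163). The perpendicularity gives RG at right angles to ER; with |RG| = 8.6 on the left of ER, G = R + 8.6·(-0.93420, 0.35674) = (34.566, 33.231). Then |UG| = |G − U| = 47.949.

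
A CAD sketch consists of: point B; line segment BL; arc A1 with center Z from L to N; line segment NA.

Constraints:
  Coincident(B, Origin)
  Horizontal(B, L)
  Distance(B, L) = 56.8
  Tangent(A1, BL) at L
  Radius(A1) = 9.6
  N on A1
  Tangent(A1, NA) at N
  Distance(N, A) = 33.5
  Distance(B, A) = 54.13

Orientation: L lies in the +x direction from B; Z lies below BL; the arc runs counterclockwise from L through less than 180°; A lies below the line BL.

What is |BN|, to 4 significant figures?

48.10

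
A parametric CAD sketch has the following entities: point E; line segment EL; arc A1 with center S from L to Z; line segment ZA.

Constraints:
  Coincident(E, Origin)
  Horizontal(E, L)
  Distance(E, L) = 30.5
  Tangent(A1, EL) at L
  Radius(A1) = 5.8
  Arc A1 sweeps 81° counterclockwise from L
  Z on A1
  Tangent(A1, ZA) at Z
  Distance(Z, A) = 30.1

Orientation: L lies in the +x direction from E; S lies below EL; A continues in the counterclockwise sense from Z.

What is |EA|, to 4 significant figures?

40.02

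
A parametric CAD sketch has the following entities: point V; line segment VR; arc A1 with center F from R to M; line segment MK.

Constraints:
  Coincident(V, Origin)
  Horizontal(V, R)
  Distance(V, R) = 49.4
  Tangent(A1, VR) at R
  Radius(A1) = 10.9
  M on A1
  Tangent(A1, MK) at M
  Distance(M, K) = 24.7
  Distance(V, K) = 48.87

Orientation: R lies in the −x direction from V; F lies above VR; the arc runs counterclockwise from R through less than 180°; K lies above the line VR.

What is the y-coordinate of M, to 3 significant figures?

9.41

Checks: |FM| = 10.90 ✓; ∠(FM, MK) = 90.00° ✓; |MK| = 24.70 ✓; |VK| = 48.87 ✓.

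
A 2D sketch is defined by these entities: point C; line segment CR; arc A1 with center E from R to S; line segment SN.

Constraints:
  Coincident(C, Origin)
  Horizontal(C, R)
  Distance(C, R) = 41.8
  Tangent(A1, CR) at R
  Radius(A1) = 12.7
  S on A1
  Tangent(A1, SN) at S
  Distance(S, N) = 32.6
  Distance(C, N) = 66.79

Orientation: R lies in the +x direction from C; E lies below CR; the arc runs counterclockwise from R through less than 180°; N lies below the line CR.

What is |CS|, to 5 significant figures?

36.244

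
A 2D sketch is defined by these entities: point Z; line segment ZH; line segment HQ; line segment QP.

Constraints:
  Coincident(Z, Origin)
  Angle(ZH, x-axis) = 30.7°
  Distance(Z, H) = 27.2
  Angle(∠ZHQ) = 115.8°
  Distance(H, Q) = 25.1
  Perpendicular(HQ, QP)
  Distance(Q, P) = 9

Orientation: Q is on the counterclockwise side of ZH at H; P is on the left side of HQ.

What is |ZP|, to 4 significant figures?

40.05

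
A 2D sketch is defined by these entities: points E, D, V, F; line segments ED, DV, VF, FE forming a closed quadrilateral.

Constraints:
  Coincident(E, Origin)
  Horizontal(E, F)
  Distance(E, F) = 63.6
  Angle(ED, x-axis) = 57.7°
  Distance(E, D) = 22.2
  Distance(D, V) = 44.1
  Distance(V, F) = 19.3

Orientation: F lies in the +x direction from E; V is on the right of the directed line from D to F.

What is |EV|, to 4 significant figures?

47.18

E is at the origin; E and F share the same y with |EF| = 63.6 and F in +x, so F = (63.6, 0). ED runs at 57.7° with |ED| = 22.2, so D = (11.86, 18.76). V is determined by |DV| = 44.1 and |VF| = 19.3 together: it lies at the intersection of circle(D, 44.1) and circle(F, 19.3). With |DF| = 55.04, the foot of the radical line on DF is 41.80 from D and the perpendicular offset is √(44.1² − 41.80²) = 14.05. Taking the right-of-DF solution: V = (46.37, -8.695).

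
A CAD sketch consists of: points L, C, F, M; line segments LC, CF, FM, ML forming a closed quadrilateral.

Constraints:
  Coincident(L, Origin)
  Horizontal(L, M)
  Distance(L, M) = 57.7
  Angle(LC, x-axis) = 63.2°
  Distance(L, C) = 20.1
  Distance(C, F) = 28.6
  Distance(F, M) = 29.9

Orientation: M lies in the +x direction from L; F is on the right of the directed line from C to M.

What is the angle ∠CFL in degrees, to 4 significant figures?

41.43°

Checks: |CF| = 28.60 ✓; |FM| = 29.90 ✓.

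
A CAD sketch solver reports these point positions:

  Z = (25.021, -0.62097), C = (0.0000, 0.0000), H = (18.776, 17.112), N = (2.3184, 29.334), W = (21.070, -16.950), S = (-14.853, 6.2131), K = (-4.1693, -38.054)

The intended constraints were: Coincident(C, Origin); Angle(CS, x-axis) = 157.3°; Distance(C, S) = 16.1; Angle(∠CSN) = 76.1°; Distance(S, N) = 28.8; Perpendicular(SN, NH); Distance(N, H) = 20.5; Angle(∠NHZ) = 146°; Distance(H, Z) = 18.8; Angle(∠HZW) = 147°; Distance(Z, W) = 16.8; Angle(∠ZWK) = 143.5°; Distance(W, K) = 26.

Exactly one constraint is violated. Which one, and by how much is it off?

Distance(W, K) = 26 — off by 6.90.

C = (0.00, 0.00) ✓; CS at 157.3° ✓; |CS| = 16.10 ✓; ∠CSN = 76.10° ✓; |SN| = 28.80 ✓; ∠(SN, NH) = 90.00° ✓; |NH| = 20.50 ✓; ∠NHZ = 146.0° ✓; |HZ| = 18.80 ✓; ∠HZW = 147.0° ✓; |ZW| = 16.80 ✓; ∠ZWK = 143.5° ✓; |WK| = 32.90 ✗.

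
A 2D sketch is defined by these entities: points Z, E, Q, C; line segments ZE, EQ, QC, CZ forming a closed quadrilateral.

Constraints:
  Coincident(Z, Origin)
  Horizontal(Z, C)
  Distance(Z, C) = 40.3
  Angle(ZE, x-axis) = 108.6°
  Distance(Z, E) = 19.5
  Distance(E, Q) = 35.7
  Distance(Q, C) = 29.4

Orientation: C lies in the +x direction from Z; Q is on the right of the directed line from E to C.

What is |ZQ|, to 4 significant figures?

17.50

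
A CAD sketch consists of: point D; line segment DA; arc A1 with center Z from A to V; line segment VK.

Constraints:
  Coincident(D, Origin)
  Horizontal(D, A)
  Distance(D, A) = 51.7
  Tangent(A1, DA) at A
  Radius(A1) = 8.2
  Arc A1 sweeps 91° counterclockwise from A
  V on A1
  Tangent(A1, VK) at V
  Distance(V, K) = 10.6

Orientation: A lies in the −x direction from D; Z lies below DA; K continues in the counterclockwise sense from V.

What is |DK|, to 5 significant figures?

62.646

D is at the origin; DA is horizontal with |DA| = 51.7 and A on the −x side, so A = (-51.700, 0.0000). Tangency of A1 to DA means the radius ZA is perpendicular to DA, so Z = A + (0, -8.2) = (-51.700, -8.2000). On A1, A sits at bearing 90° from Z; a 91° counterclockwise sweep puts V at bearing 181°, so V = Z + 8.2·(cos 181°, sin 181°) = (-59.899, -8.3431). A1 meets VK tangentially, so ZV is at right angles to VK, so VK runs along (−sin 181°, cos 181°); with |VK| = 10.6, K = (-59.714, -18.941). Then |DK| = |K − D| = 62.646.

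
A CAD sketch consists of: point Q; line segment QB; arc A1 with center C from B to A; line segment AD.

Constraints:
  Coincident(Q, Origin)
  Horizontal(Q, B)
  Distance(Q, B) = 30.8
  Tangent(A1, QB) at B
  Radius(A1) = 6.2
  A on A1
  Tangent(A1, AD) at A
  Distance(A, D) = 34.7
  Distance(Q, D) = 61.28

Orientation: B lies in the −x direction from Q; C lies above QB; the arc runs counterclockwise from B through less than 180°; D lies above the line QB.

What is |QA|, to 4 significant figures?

28.19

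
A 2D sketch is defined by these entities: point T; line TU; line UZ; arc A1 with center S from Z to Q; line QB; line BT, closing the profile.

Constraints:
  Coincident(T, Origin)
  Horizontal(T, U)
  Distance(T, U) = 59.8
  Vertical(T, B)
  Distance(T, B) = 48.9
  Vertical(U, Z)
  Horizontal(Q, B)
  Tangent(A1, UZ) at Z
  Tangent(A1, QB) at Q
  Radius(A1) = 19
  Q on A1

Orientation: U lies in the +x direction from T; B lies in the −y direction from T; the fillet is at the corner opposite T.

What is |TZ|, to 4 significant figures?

66.86

The virtual corner opposite T is at (59.80, -48.90). A1 meets UZ tangentially, so SZ is at right angles to UZ and the tangent condition forces SQ to be normal to QB, with radius 19.0, so the center S sits 19.0 in from both sides at S = (40.80, -29.90). That places the tangent points at Z = (59.80, -29.90) on UZ and Q = (40.80, -48.90) on QB. Then |TZ| = |Z − T| = 66.86.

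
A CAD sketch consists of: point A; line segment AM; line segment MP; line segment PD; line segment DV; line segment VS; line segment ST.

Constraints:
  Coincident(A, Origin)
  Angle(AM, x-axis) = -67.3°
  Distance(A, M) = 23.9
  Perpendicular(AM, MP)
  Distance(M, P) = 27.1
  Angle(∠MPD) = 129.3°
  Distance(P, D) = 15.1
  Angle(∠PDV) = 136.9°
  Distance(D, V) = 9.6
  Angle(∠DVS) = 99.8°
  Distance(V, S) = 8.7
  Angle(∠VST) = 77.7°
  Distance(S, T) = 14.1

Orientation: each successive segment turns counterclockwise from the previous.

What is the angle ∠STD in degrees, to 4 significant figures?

71.81°

A is at the origin; AM runs at -67.3° with length 23.9, so M = (9.223, -22.05). The perpendicularity gives MP at right angles to AM, so MP runs at 22.70°; with |MP| = 27.1, P = (34.22, -11.59). ∠MPD = 129.3° gives PD at 73.40° from the x-axis; with |PD| = 15.1, D = (38.54, 2.880). ∠PDV = 136.9° gives DV at 116.5° from the x-axis; with |DV| = 9.6, V = (34.25, 11.47). ∠DVS = 99.8° gives VS at -163.3° from the x-axis; with |VS| = 8.7, S = (25.92, 8.971). ∠VST = 77.7° gives ST at -61.00° from the x-axis; with |ST| = 14.1, T = (32.76, -3.361). Then cos ∠STD = TS·TD / (|TS||TD|), giving 71.81°.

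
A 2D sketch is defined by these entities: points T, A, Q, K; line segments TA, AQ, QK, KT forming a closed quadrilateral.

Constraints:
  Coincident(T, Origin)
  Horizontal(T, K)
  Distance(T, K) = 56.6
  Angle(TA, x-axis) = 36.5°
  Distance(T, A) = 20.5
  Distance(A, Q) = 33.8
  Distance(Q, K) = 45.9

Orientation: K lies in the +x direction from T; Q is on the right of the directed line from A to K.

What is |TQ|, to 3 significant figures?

26.9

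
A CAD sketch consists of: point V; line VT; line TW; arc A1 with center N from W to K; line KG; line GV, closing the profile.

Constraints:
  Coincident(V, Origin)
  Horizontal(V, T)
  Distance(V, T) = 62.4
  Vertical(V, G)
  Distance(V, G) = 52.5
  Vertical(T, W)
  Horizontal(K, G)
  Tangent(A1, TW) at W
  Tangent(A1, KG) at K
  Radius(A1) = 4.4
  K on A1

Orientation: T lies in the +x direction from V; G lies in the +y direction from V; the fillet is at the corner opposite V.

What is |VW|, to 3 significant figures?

78.8

V is at the origin; VT is horizontal with |VT| = 62.4 and T on the +x side, so T = (62.4, 0.00). V and G share the same x with |VG| = 52.5 and G on the +y side, so G = (0.00, 52.5). The virtual corner opposite V is at (62.4, 52.5). Since A1 is tangent to TW there, NW ⟂ TW and since A1 is tangent to KG there, NK ⟂ KG, with radius 4.4, so the center N sits 4.4 in from both sides at N = (58.0, 48.1). That places the tangent points at W = (62.4, 48.1) on TW and K = (58.0, 52.5) on KG. Then |VW| = |W − V| = 78.8.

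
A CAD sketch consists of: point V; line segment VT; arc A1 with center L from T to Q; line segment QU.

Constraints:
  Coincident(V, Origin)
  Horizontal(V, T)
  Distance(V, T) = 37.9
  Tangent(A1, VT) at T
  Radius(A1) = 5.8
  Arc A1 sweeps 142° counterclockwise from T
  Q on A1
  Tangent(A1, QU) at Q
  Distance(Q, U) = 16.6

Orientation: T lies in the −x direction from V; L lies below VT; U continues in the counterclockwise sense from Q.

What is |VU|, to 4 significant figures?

35.07

V is at the origin; V and T share the same y with |VT| = 37.9 and T on the −x side, so T = (-37.90, 0.000). A1 meets VT tangentially, so LT is at right angles to VT, so L = T + (0, -5.8) = (-37.90, -5.800). On A1, T sits at bearing 90° from L; a 142° counterclockwise sweep puts Q at bearing 232°, so Q = L + 5.8·(cos 232°, sin 232°) = (-41.47, -10.37). Tangency of A1 to QU means the radius LQ is perpendicular to QU, so QU runs along (−sin 232°, cos 232°); with |QU| = 16.6, U = (-28.39, -20.59). Then |VU| = |U − V| = 35.07.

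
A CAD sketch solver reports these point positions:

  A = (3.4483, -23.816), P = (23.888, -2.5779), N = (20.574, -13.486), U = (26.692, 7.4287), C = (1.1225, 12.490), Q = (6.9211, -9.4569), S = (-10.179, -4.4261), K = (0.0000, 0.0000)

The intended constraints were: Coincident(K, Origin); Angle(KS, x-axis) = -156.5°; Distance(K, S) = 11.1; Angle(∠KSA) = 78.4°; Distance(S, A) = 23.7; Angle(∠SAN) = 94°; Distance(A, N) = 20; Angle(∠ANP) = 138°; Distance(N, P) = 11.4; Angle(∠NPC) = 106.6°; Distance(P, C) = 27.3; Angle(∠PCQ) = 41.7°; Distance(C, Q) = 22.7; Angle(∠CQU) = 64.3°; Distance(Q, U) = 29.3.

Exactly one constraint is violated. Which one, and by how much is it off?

Distance(Q, U) = 29.3 — off by 3.30.

K = (0.00, 0.00) ✓; KS at -156.5° ✓; |KS| = 11.10 ✓; ∠KSA = 78.40° ✓; |SA| = 23.70 ✓; ∠SAN = 94.00° ✓; |AN| = 20.00 ✓; ∠ANP = 138.0° ✓; |NP| = 11.40 ✓; ∠NPC = 106.6° ✓; |PC| = 27.30 ✓; ∠PCQ = 41.70° ✓; |CQ| = 22.70 ✓; ∠CQU = 64.30° ✓; |QU| = 26.00 ✗.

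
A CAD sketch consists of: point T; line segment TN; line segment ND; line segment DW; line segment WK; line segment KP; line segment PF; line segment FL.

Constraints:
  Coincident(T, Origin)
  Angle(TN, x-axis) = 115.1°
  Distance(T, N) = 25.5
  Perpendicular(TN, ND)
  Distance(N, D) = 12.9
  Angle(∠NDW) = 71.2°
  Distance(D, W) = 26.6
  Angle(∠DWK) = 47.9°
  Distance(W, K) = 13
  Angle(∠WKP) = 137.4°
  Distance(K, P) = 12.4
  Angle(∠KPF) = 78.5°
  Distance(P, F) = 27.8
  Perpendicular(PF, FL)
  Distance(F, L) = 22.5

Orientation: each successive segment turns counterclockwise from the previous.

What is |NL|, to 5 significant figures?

37.745

T is at the origin; TN runs at 115.1° with length 25.5, so N = (-10.817, 23.092). TN is perpendicular to ND, so ND runs at -154.90°; with |ND| = 12.9, D = (-22.499, 17.620). ∠NDW = 71.2° gives DW at -46.100° from the x-axis; with |DW| = 26.6, W = (-4.0544, -1.5468). ∠DWK = 47.9° gives WK at 86.000° from the x-axis; with |WK| = 13.0, K = (-3.1476, 11.422). ∠WKP = 137.4° gives KP at 128.60° from the x-axis; with |KP| = 12.4, P = (-10.884, 21.112). ∠KPF = 78.5° gives PF at -129.90° from the x-axis; with |PF| = 27.8, F = (-28.716, -0.21483). PF ⟂ FL, so FL runs at -39.900°; with |FL| = 22.5, L = (-11.455, -14.647). Then |NL| = |L − N| = 37.745.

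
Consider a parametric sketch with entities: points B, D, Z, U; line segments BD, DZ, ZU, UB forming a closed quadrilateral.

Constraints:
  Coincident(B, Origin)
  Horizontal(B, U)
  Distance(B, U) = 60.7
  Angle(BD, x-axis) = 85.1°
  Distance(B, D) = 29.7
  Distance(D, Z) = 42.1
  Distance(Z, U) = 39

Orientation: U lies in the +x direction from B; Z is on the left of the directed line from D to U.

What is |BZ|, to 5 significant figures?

56.633

Checks: |DZ| = 42.10 ✓; |ZU| = 39.00 ✓.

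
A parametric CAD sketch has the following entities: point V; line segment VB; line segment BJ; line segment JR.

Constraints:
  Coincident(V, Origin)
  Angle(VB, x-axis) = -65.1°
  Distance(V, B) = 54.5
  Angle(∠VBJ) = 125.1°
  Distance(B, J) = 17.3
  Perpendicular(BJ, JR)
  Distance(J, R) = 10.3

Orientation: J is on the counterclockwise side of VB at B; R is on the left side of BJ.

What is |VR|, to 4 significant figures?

59.51

V is at the origin; VB runs at -65.1° with length 54.5, so B = 54.5·(cos -65.1°, sin -65.1°) = (22.95, -49.43). ∠VBJ = 125.1°, so BJ runs at -65.1° + (180° − 125.1°) = -10.20° from the x-axis; with |BJ| = 17.3, J = B + 17.3·(cos -10.20°, sin -10.20°) = (39.97, -52.50). The perpendicularity gives JR at right angles to BJ; with |JR| = 10.3 on the left of BJ, R = J + 10.3·(0.1771, 0.9842) = (41.80, -42.36). Then |VR| = |R − V| = 59.51.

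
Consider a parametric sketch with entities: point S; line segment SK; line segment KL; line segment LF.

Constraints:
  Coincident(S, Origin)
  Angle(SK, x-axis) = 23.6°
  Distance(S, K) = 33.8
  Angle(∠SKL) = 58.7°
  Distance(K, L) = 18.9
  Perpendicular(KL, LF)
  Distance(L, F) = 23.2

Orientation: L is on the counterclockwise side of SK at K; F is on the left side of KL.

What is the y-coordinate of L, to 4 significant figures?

24.40

S is at the origin; SK runs at 23.6° with length 33.8, so K = 33.8·(cos 23.6°, sin 23.6°) = (30.97, 13.53). ∠SKL = 58.7°, so KL runs at 23.6° + (180° − 58.7°) = 144.9° from the x-axis; with |KL| = 18.9, L = K + 18.9·(cos 144.9°, sin 144.9°) = (15.51, 24.40). So L.y = 24.40.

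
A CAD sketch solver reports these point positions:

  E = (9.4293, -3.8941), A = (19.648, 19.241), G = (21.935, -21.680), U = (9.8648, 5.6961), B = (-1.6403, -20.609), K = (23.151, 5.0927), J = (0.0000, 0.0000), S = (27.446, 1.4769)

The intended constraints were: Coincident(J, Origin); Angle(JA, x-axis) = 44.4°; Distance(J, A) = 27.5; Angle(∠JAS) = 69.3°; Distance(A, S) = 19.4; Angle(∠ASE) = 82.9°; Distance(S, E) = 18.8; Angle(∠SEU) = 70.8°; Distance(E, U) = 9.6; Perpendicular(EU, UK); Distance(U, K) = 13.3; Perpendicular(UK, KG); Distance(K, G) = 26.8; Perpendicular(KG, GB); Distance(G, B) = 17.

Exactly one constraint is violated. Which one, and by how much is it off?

Distance(G, B) = 17 — off by 6.60.

J = (0.00, 0.00) ✓; JA at 44.40° ✓; |JA| = 27.50 ✓; ∠JAS = 69.30° ✓; |AS| = 19.40 ✓; ∠ASE = 82.90° ✓; |SE| = 18.80 ✓; ∠SEU = 70.80° ✓; |EU| = 9.600 ✓; ∠(EU, UK) = 90.00° ✓; |UK| = 13.30 ✓; ∠(UK, KG) = 90.00° ✓; |KG| = 26.80 ✓; ∠(KG, GB) = 90.00° ✓; |GB| = 23.60 ✗.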